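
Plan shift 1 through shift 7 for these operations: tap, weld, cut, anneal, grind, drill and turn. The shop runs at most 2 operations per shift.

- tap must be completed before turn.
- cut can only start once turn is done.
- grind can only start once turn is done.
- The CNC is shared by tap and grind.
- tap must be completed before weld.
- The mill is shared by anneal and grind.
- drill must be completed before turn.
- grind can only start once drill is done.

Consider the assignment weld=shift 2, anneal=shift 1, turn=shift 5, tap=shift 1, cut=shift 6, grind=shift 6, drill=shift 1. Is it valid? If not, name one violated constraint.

No. The shop runs at most 2 operations per shift is not satisfied.

drill must be completed before turn — holds.
cut can only start once turn is done — holds.
The shop runs at most 2 operations per shift — violated.
tap must be completed before weld — holds.
The CNC is shared by tap and grind — holds.
tap must be completed before turn — holds.
grind can only start once turn is done — holds.
The mill is shared by anneal and grind — holds.
grind can only start once drill is done — holds.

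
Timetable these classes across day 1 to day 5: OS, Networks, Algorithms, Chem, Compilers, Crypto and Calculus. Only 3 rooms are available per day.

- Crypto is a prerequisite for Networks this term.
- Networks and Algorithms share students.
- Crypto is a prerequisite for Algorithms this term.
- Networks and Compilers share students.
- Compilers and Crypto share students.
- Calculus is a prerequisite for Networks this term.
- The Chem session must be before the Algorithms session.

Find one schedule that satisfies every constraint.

Algorithms in day 3, Calculus in day 1, Networks in day 2, Chem in day 1, Crypto in day 1, OS in day 2, Compilers in day 3

Checking: Crypto(day 1) before Algorithms(day 3); Chem(day 1) before Algorithms(day 3); Crypto(day 1) before Networks(day 2); Calculus(day 1) before Networks(day 2); Compilers(day 3) != Crypto(day 1); Networks(day 2) != Compilers(day 3); Networks(day 2) != Algorithms(day 3); max 3 per day (cap 3).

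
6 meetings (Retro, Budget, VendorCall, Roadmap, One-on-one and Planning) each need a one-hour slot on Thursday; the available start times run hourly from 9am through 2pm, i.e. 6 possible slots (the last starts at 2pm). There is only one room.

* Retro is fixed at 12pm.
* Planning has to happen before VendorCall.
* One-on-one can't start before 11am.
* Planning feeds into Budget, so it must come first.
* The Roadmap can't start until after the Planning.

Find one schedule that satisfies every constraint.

Retro in 12pm; Roadmap in 2pm; One-on-one in 11am; Budget in 10am; VendorCall in 1pm; Planning in 9am

Checking: Planning(9am) before Budget(10am); Planning(9am) before VendorCall(1pm); Planning(9am) before Roadmap(2pm); One-on-one=11am in [11am,2pm]; Retro=12pm in [12pm,12pm]; max 1 per slot (cap 1).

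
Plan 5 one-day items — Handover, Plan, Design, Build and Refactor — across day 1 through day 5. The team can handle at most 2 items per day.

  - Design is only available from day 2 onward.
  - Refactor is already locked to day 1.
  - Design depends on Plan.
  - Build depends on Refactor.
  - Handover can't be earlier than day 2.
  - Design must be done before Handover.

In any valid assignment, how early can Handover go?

Handover is available from day 2; precedence pushes Handover to at least day 3.
Handover at day 3 is achievable: Handover=day 3, Build=day 2, Refactor=day 1, Plan=day 1, Design=day 2.

day 3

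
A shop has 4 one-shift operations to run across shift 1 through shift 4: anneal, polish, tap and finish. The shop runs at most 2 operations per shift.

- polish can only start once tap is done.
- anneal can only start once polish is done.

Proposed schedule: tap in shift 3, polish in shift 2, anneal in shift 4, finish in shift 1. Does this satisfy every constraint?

The shop runs at most 2 operations per shift — holds.
polish can only start once tap is done — violated.
anneal can only start once polish is done — holds.

Invalid. polish can only start once tap is done.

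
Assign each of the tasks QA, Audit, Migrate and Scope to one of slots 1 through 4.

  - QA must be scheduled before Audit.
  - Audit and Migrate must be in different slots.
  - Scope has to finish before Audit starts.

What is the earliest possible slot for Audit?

2

Precedence pushes Audit to at least 2.
Audit at 2 is achievable: QA=1; Audit=2; Scope=1; Migrate=1.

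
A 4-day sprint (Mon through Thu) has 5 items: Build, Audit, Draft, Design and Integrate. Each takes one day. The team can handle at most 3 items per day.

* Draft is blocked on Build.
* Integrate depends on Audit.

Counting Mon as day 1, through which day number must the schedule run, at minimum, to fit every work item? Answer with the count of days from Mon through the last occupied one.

The precedence chain requires at least 2 distinct days.
With at most 3 per day and 5 work items, at least 2 days are needed.
2 works (last occupied day: Tue): for example Build in Mon; Integrate in Tue; Draft in Tue; Design in Mon; Audit in Mon.

2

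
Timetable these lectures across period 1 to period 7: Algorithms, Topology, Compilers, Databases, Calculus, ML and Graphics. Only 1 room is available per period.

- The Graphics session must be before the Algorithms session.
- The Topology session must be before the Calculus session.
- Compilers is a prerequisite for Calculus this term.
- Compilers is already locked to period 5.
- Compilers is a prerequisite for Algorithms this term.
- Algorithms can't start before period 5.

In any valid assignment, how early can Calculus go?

period 6

Precedence pushes Calculus to at least period 6.
Calculus at period 6 is achievable: Compilers=period 5; ML=period 4; Graphics=period 2; Calculus=period 6; Topology=period 1; Algorithms=period 7; Databases=period 3.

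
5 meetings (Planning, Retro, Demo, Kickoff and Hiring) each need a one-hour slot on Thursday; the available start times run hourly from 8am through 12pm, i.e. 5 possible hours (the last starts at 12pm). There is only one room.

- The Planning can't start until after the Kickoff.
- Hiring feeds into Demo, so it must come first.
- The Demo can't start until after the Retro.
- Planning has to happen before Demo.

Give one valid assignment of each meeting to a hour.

Planning=9am; Demo=12pm; Hiring=11am; Kickoff=8am; Retro=10am

Checking: Planning(9am) before Demo(12pm); Retro(10am) before Demo(12pm); Kickoff(8am) before Planning(9am); Hiring(11am) before Demo(12pm); max 1 per hour (cap 1).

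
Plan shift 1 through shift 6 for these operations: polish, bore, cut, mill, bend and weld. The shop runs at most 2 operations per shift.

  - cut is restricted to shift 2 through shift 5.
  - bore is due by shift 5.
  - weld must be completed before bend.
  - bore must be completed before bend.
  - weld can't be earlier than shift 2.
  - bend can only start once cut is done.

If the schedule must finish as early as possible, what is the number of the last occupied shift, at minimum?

The precedence chain requires at least 2 distinct shifts.
With at most 2 per shift and 6 operations, at least 3 shifts are needed.
Propagating the time windows through the other constraints, bend can't land before shift 3, so the schedule must run through at least shift 3.
3 works (last occupied shift: shift 3): for example bend=shift 3; weld=shift 2; bore=shift 1; mill=shift 3; cut=shift 2; polish=shift 1.

shift 3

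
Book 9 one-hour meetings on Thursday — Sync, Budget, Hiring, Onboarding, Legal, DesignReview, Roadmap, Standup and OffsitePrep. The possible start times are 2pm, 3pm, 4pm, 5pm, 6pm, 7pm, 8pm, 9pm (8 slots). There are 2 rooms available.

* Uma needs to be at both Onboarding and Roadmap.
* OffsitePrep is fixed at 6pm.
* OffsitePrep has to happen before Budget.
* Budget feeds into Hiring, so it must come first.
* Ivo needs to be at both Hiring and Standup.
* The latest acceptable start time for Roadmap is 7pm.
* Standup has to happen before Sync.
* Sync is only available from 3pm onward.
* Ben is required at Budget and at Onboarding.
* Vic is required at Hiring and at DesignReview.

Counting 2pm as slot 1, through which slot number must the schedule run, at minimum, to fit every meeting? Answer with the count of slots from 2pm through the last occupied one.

7 slots

The precedence chain requires at least 3 distinct slots.
With at most 2 per slot and 9 meetings, at least 5 slots are needed.
Propagating the time windows through the other constraints, Hiring can't land before 8pm — that is slot 7 counting from 2pm — so the schedule must run through at least 7 slots.
7 works (last occupied slot: 8pm): for example Roadmap=2pm; Legal=4pm; Budget=7pm; Onboarding=3pm; Hiring=8pm; Sync=3pm; OffsitePrep=6pm; Standup=2pm; DesignReview=4pm.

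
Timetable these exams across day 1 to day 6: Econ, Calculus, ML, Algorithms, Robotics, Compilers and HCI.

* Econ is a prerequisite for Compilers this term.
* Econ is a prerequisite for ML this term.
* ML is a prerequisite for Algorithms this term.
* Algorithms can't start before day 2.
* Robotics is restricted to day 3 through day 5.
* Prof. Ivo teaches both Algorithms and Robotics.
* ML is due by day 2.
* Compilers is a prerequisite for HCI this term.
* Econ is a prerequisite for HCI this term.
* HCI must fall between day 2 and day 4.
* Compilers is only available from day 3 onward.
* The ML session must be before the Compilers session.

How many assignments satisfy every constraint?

Splitting on Algorithms: it can be day 3 (12), day 4 (12), day 5 (12), day 6 (18). Listing each branch's schedules as (Econ, Calculus, ML, Robotics, Compilers, HCI) by day number:
Algorithms=day 3: (1,1,2,4,3,4) (1,1,2,5,3,4) (1,2,2,4,3,4) (1,2,2,5,3,4) (1,3,2,4,3,4) (1,3,2,5,3,4) (1,4,2,4,3,4) (1,4,2,5,3,4) (1,5,2,4,3,4) (1,5,2,5,3,4) (1,6,2,4,3,4) (1,6,2,5,3,4) — 12.
Algorithms=day 4: (1,1,2,3,3,4) (1,1,2,5,3,4) (1,2,2,3,3,4) (1,2,2,5,3,4) (1,3,2,3,3,4) (1,3,2,5,3,4) (1,4,2,3,3,4) (1,4,2,5,3,4) (1,5,2,3,3,4) (1,5,2,5,3,4) (1,6,2,3,3,4) (1,6,2,5,3,4) — 12.
Algorithms=day 5: (1,1,2,3,3,4) (1,1,2,4,3,4) (1,2,2,3,3,4) (1,2,2,4,3,4) (1,3,2,3,3,4) (1,3,2,4,3,4) (1,4,2,3,3,4) (1,4,2,4,3,4) (1,5,2,3,3,4) (1,5,2,4,3,4) (1,6,2,3,3,4) (1,6,2,4,3,4) — 12.
Algorithms=day 6: (1,1,2,3,3,4) (1,1,2,4,3,4) (1,1,2,5,3,4) (1,2,2,3,3,4) (1,2,2,4,3,4) (1,2,2,5,3,4) (1,3,2,3,3,4) (1,3,2,4,3,4) (1,3,2,5,3,4) (1,4,2,3,3,4) (1,4,2,4,3,4) (1,4,2,5,3,4) (1,5,2,3,3,4) (1,5,2,4,3,4) (1,5,2,5,3,4) (1,6,2,3,3,4) (1,6,2,4,3,4) (1,6,2,5,3,4) — 18.
Summing: 12 + 12 + 12 + 18 = 54.

54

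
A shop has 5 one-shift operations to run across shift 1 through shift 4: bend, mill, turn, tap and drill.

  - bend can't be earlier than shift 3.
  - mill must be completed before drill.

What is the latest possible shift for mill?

Downstream work caps mill at shift 3.
mill at shift 3 is achievable: turn in shift 1; drill in shift 4; bend in shift 3; mill in shift 3; tap in shift 1.

shift 3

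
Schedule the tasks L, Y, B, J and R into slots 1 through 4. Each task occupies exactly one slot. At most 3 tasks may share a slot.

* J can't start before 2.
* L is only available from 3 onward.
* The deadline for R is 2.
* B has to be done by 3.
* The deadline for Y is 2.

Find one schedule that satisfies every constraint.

B=1, J=2, L=3, R=1, Y=1

Checking: Y=1 in [1,2]; R=1 in [1,2]; L=3 in [3,4]; B=1 in [1,3]; J=2 in [2,4]; max 3 per slot (cap 3).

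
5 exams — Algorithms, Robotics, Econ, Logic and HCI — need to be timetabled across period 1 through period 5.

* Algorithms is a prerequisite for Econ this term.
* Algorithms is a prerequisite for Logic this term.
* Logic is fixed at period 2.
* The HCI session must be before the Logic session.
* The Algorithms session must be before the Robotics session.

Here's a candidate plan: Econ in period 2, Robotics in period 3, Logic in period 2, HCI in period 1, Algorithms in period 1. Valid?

Yes, all constraints hold

Algorithms is a prerequisite for Econ this term — holds.
The Algorithms session must be before the Robotics session — holds.
Algorithms is a prerequisite for Logic this term — holds.
Logic is fixed at period 2 — holds.
The HCI session must be before the Logic session — holds.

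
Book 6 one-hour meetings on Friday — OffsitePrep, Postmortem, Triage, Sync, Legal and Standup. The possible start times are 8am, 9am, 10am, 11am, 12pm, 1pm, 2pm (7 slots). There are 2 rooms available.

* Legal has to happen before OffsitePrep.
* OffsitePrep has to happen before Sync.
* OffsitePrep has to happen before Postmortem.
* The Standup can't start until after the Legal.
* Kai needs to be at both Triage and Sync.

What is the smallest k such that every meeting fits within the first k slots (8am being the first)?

3

The precedence chain requires at least 3 distinct slots.
With at most 2 per slot and 6 meetings, at least 3 slots are needed.
3 works (last occupied slot: 10am): for example Triage -> 8am; Legal -> 8am; OffsitePrep -> 9am; Standup -> 9am; Sync -> 10am; Postmortem -> 10am.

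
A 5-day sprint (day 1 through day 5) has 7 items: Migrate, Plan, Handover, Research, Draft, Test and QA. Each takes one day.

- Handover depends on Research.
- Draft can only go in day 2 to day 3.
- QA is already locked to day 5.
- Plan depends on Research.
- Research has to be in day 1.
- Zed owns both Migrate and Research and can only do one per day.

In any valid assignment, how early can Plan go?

Precedence pushes Plan to at least day 2.
Plan at day 2 is achievable: Draft in day 2; Handover in day 2; QA in day 5; Research in day 1; Migrate in day 2; Plan in day 2; Test in day 1.

day 2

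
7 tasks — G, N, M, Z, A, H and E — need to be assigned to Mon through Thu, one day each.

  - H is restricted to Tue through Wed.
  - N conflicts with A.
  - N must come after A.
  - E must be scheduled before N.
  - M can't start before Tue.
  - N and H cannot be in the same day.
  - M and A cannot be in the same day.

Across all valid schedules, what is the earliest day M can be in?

Tue

M is available from Tue.
M at Tue is achievable: E in Mon; N in Wed; A in Mon; G in Mon; H in Tue; Z in Mon; M in Tue.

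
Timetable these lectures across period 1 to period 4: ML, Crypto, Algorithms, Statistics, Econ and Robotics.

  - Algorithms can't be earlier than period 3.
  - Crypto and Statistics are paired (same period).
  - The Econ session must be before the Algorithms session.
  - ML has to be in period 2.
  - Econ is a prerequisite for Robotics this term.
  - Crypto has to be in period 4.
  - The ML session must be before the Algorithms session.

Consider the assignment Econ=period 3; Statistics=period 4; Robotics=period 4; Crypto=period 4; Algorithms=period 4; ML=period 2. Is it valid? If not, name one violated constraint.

The Econ session must be before the Algorithms session — holds.
Crypto and Statistics are paired (same period) — holds.
The ML session must be before the Algorithms session — holds.
Crypto has to be in period 4 — holds.
Algorithms can't be earlier than period 3 — holds.
Econ is a prerequisite for Robotics this term — holds.
ML has to be in period 2 — holds.

Valid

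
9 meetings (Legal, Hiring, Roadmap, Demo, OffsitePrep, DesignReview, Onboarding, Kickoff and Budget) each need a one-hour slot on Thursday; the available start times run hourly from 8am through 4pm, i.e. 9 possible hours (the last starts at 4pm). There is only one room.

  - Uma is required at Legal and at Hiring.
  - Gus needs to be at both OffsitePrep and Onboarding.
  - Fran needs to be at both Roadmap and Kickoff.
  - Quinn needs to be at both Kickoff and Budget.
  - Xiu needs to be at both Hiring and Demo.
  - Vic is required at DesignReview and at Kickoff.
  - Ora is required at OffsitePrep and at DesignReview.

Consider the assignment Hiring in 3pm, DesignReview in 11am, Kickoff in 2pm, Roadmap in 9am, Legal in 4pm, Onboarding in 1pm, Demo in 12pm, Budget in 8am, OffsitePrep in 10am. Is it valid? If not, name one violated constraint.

Uma is required at Legal and at Hiring — holds.
There is only one room — holds.
Vic is required at DesignReview and at Kickoff — holds.
Fran needs to be at both Roadmap and Kickoff — holds.
Gus needs to be at both OffsitePrep and Onboarding — holds.
Ora is required at OffsitePrep and at DesignReview — holds.
Quinn needs to be at both Kickoff and Budget — holds.
Xiu needs to be at both Hiring and Demo — holds.

Valid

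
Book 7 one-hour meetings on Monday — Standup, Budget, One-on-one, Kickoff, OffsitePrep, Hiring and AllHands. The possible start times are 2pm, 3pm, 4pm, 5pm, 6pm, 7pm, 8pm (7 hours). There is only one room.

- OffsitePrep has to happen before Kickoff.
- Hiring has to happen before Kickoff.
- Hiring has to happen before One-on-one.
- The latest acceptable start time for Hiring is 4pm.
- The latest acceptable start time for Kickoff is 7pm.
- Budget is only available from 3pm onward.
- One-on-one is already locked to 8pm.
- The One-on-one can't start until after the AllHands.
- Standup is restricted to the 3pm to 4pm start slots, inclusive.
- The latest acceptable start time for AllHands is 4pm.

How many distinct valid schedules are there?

12

Splitting on Standup: it can be 3pm (6), 4pm (6). Listing each branch's schedules as (Budget, One-on-one, Kickoff, OffsitePrep, Hiring, AllHands):
Standup=3pm: (5pm,8pm,7pm,6pm,2pm,4pm) (5pm,8pm,7pm,6pm,4pm,2pm) (6pm,8pm,7pm,5pm,2pm,4pm) (6pm,8pm,7pm,5pm,4pm,2pm) (7pm,8pm,6pm,5pm,2pm,4pm) (7pm,8pm,6pm,5pm,4pm,2pm) — 6.
Standup=4pm: (5pm,8pm,7pm,6pm,2pm,3pm) (5pm,8pm,7pm,6pm,3pm,2pm) (6pm,8pm,7pm,5pm,2pm,3pm) (6pm,8pm,7pm,5pm,3pm,2pm) (7pm,8pm,6pm,5pm,2pm,3pm) (7pm,8pm,6pm,5pm,3pm,2pm) — 6.
Summing: 6 + 6 = 12.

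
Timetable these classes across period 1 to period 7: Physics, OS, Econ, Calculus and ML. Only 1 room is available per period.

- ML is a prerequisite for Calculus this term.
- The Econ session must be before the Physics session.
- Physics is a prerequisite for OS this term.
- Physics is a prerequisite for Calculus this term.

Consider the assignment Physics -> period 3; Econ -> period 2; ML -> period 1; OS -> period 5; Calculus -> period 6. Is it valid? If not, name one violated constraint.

Yes, all constraints hold

Physics is a prerequisite for Calculus this term — holds.
ML is a prerequisite for Calculus this term — holds.
Only 1 room is available per period — holds.
Physics is a prerequisite for OS this term — holds.
The Econ session must be before the Physics session — holds.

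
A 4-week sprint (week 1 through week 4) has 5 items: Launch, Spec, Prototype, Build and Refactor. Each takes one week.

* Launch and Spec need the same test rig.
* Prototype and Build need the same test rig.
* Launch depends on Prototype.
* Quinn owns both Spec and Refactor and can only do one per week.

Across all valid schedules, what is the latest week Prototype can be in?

week 3

Downstream work caps Prototype at week 3.
Prototype at week 3 is achievable: Prototype -> week 3; Build -> week 1; Refactor -> week 2; Spec -> week 1; Launch -> week 4.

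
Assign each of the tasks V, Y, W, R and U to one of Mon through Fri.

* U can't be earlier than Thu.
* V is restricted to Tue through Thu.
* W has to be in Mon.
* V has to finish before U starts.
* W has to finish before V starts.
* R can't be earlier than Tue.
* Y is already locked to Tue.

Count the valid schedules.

20

Splitting on V: it can be Tue (8), Wed (8), Thu (4). Listing each branch's schedules as (Y, W, R, U):
V=Tue: (Tue,Mon,Tue,Thu) (Tue,Mon,Tue,Fri) (Tue,Mon,Wed,Thu) (Tue,Mon,Wed,Fri) (Tue,Mon,Thu,Thu) (Tue,Mon,Thu,Fri) (Tue,Mon,Fri,Thu) (Tue,Mon,Fri,Fri) — 8.
V=Wed: (Tue,Mon,Tue,Thu) (Tue,Mon,Tue,Fri) (Tue,Mon,Wed,Thu) (Tue,Mon,Wed,Fri) (Tue,Mon,Thu,Thu) (Tue,Mon,Thu,Fri) (Tue,Mon,Fri,Thu) (Tue,Mon,Fri,Fri) — 8.
V=Thu: (Tue,Mon,Tue,Fri) (Tue,Mon,Wed,Fri) (Tue,Mon,Thu,Fri) (Tue,Mon,Fri,Fri) — 4.
Summing: 8 + 8 + 4 = 20.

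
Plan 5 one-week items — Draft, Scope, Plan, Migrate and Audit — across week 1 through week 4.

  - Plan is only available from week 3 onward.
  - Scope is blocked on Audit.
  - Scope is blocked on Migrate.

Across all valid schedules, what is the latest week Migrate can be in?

week 3

Downstream work caps Migrate at week 3.
Migrate at week 3 is achievable: Draft=week 1; Audit=week 1; Scope=week 4; Plan=week 3; Migrate=week 3.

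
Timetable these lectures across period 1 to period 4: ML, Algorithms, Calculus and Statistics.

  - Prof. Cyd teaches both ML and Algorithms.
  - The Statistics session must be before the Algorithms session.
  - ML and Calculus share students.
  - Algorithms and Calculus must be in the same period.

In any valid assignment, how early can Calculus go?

Calculus must be in the same period as Algorithms, which can't be before period 2, so Calculus is at least period 2.
Calculus at period 2 is achievable: Algorithms in period 2; ML in period 1; Calculus in period 2; Statistics in period 1.

period 2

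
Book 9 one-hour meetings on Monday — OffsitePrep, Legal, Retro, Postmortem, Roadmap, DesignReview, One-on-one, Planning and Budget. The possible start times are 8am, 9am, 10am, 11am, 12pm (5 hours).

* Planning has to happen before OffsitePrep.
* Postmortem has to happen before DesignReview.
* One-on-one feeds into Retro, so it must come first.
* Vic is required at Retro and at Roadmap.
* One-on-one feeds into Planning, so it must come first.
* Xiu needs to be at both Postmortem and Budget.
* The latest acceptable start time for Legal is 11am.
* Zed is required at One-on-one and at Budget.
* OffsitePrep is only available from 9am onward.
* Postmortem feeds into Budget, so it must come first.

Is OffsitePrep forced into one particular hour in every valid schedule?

No

OffsitePrep can be 10am (e.g. Legal -> 8am; Retro -> 9am; OffsitePrep -> 10am; One-on-one -> 8am; Postmortem -> 8am; Roadmap -> 8am; Budget -> 9am; DesignReview -> 9am; Planning -> 9am) or 11am (e.g. OffsitePrep in 11am; One-on-one in 8am; DesignReview in 9am; Roadmap in 8am; Legal in 8am; Budget in 9am; Retro in 9am; Planning in 9am; Postmortem in 8am).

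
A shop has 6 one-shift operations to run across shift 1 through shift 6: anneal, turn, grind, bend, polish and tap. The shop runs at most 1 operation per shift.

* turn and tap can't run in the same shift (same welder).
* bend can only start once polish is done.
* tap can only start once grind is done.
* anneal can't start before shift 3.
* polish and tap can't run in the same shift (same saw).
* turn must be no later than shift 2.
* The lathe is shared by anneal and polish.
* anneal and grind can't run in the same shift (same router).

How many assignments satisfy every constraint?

Splitting on anneal: it can be shift 3 (12), shift 4 (12), shift 5 (12), shift 6 (12). Listing each branch's schedules as (turn, grind, bend, polish, tap) by shift number:
anneal=shift 3: (1,2,5,4,6) (1,2,6,4,5) (1,2,6,5,4) (1,4,5,2,6) (1,4,6,2,5) (1,5,4,2,6) (2,1,5,4,6) (2,1,6,4,5) (2,1,6,5,4) (2,4,5,1,6) (2,4,6,1,5) (2,5,4,1,6) — 12.
anneal=shift 4: (1,2,5,3,6) (1,2,6,3,5) (1,2,6,5,3) (1,3,5,2,6) (1,3,6,2,5) (1,5,3,2,6) (2,1,5,3,6) (2,1,6,3,5) (2,1,6,5,3) (2,3,5,1,6) (2,3,6,1,5) (2,5,3,1,6) — 12.
anneal=shift 5: (1,2,4,3,6) (1,2,6,3,4) (1,2,6,4,3) (1,3,4,2,6) (1,3,6,2,4) (1,4,3,2,6) (2,1,4,3,6) (2,1,6,3,4) (2,1,6,4,3) (2,3,4,1,6) (2,3,6,1,4) (2,4,3,1,6) — 12.
anneal=shift 6: (1,2,4,3,5) (1,2,5,3,4) (1,2,5,4,3) (1,3,4,2,5) (1,3,5,2,4) (1,4,3,2,5) (2,1,4,3,5) (2,1,5,3,4) (2,1,5,4,3) (2,3,4,1,5) (2,3,5,1,4) (2,4,3,1,5) — 12.
Summing: 12 + 12 + 12 + 12 = 48.

48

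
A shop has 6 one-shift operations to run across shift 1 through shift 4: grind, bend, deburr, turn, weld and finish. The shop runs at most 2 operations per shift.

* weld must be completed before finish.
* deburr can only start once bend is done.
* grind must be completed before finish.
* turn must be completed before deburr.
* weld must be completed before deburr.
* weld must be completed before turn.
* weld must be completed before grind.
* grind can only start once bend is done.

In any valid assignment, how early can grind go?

shift 2

Precedence pushes grind to at least shift 2; downstream work caps grind at shift 3.
grind at shift 2 is achievable: weld -> shift 1; turn -> shift 2; deburr -> shift 3; grind -> shift 2; finish -> shift 3; bend -> shift 1.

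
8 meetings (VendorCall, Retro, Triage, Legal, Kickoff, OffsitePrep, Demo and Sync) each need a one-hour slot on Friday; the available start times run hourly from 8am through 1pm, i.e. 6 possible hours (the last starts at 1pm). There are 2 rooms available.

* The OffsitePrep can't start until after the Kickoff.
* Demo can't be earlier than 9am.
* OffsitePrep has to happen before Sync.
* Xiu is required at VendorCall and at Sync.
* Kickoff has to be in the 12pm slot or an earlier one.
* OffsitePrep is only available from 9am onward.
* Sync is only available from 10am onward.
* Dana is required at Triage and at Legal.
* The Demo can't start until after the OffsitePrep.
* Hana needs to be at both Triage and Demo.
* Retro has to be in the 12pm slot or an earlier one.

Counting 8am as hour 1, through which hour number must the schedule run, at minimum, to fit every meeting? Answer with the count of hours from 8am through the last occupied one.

4 hours

The precedence chain requires at least 3 distinct hours.
With at most 2 per hour and 8 meetings, at least 4 hours are needed.
4 works (last occupied hour: 11am): for example Demo -> 10am, Legal -> 11am, Retro -> 11am, Sync -> 10am, OffsitePrep -> 9am, VendorCall -> 8am, Kickoff -> 8am, Triage -> 9am.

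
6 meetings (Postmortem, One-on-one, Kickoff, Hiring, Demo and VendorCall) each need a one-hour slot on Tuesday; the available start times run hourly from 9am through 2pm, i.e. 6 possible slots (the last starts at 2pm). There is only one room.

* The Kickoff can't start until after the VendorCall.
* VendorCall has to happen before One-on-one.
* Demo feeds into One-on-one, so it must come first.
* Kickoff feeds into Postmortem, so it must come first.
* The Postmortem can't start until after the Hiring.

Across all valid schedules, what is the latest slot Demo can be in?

1pm

Downstream work caps Demo at 1pm.
Demo at 1pm is achievable: Demo -> 1pm; VendorCall -> 9am; Postmortem -> 12pm; Hiring -> 11am; Kickoff -> 10am; One-on-one -> 2pm.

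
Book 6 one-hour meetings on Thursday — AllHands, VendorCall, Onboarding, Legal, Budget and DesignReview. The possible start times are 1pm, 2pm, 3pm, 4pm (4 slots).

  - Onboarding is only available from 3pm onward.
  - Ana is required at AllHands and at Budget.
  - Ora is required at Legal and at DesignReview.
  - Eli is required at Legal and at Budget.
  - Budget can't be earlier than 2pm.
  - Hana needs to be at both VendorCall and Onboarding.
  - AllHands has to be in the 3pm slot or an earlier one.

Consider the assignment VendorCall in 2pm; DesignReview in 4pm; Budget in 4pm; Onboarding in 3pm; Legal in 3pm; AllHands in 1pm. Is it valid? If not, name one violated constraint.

Ora is required at Legal and at DesignReview — holds.
Budget can't be earlier than 2pm — holds.
Ana is required at AllHands and at Budget — holds.
Hana needs to be at both VendorCall and Onboarding — holds.
Eli is required at Legal and at Budget — holds.
AllHands has to be in the 3pm slot or an earlier one — holds.
Onboarding is only available from 3pm onward — holds.

Yes, all constraints hold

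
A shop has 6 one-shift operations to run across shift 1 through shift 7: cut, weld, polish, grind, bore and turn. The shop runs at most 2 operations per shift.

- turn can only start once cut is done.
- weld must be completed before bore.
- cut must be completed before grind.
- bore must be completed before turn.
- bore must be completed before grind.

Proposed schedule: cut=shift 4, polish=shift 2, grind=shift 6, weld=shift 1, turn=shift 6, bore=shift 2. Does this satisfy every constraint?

Yes

weld must be completed before bore — holds.
bore must be completed before turn — holds.
bore must be completed before grind — holds.
The shop runs at most 2 operations per shift — holds.
cut must be completed before grind — holds.
turn can only start once cut is done — holds.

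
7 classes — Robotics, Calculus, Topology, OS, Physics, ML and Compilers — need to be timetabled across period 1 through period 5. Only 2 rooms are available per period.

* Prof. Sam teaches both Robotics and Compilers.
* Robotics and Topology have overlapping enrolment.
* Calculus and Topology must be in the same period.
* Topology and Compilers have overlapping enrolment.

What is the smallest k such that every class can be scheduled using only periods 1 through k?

4

With at most 2 per period and 7 classes, at least 4 periods are needed.
4 works (last occupied period: period 4): for example Calculus -> period 2; ML -> period 3; Robotics -> period 1; Physics -> period 3; OS -> period 1; Compilers -> period 4; Topology -> period 2.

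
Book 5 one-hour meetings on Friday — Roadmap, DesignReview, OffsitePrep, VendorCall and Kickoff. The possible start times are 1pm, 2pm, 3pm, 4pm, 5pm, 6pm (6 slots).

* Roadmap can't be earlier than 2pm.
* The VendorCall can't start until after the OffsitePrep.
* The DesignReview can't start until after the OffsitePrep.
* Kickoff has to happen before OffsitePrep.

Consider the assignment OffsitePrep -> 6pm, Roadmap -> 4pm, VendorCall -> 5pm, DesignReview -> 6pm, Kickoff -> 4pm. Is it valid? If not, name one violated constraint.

Invalid. The VendorCall can't start until after the OffsitePrep.

Roadmap can't be earlier than 2pm — holds.
The DesignReview can't start until after the OffsitePrep — violated.
Kickoff has to happen before OffsitePrep — holds.
The VendorCall can't start until after the OffsitePrep — violated.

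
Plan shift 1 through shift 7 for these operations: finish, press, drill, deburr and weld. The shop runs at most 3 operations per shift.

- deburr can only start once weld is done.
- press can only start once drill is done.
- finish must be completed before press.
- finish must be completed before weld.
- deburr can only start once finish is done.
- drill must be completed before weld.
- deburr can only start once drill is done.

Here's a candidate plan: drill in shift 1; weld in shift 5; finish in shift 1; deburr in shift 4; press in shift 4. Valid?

press can only start once drill is done — holds.
finish must be completed before weld — holds.
deburr can only start once finish is done — holds.
deburr can only start once drill is done — holds.
finish must be completed before press — holds.
drill must be completed before weld — holds.
The shop runs at most 3 operations per shift — holds.
deburr can only start once weld is done — violated.

No. deburr can only start once weld is done is not satisfied.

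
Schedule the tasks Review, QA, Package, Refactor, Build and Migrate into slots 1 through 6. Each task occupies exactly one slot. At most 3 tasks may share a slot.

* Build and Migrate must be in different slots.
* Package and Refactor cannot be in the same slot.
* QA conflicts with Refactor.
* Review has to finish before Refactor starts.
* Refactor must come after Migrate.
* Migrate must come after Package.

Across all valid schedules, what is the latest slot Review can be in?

5

Downstream work caps Review at 5.
Review at 5 is achievable: Refactor in 6; Review in 5; Package in 1; Build in 1; QA in 1; Migrate in 2.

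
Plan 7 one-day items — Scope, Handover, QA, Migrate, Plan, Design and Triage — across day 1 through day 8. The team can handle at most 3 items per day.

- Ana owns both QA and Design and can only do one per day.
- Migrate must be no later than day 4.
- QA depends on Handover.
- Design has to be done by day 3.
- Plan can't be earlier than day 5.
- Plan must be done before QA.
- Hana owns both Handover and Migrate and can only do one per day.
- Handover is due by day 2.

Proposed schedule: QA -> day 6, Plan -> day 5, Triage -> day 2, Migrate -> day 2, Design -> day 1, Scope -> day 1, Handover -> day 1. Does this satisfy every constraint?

Plan must be done before QA — holds.
Design has to be done by day 3 — holds.
The team can handle at most 3 items per day — holds.
Migrate must be no later than day 4 — holds.
Plan can't be earlier than day 5 — holds.
QA depends on Handover — holds.
Hana owns both Handover and Migrate and can only do one per day — holds.
Handover is due by day 2 — holds.
Ana owns both QA and Design and can only do one per day — holds.

Valid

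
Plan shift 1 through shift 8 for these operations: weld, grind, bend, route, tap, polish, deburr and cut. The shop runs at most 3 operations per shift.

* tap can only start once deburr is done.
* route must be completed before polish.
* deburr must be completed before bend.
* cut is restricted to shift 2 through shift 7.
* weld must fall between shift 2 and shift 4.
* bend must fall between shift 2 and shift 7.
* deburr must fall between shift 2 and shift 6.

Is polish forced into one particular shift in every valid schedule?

No

polish can be shift 2 (e.g. route=shift 1, deburr=shift 2, weld=shift 2, cut=shift 3, grind=shift 1, polish=shift 2, tap=shift 3, bend=shift 3) or shift 3 (e.g. tap in shift 3, route in shift 1, grind in shift 1, bend in shift 3, deburr in shift 2, polish in shift 3, weld in shift 2, cut in shift 2).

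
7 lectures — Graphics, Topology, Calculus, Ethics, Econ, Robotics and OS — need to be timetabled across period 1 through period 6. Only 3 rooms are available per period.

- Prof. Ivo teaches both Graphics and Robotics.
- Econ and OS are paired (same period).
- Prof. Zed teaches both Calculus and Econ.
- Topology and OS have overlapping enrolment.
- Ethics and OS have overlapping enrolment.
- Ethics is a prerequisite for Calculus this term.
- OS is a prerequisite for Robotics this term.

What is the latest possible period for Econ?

Econ must be in the same period as OS, which can't be after period 5, so Econ is at most period 5.
Econ at period 5 is achievable: Topology=period 1; Econ=period 5; OS=period 5; Ethics=period 1; Calculus=period 2; Graphics=period 1; Robotics=period 6.

period 5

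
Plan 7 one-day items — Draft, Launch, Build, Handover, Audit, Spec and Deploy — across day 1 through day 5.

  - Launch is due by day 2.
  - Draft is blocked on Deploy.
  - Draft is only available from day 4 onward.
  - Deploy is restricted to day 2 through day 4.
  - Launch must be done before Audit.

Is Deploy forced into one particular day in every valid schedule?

No

Deploy can be day 2 (e.g. Handover in day 1, Spec in day 1, Draft in day 4, Launch in day 1, Audit in day 2, Build in day 1, Deploy in day 2) or day 3 (e.g. Audit in day 2, Draft in day 4, Handover in day 1, Deploy in day 3, Spec in day 1, Build in day 1, Launch in day 1).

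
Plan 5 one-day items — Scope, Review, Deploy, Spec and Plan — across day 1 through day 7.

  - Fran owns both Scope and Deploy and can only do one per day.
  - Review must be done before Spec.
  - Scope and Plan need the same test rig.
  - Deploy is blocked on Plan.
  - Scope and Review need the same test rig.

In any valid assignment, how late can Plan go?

day 6

Downstream work caps Plan at day 6.
Plan at day 6 is achievable: Review -> day 1, Spec -> day 2, Deploy -> day 7, Scope -> day 2, Plan -> day 6.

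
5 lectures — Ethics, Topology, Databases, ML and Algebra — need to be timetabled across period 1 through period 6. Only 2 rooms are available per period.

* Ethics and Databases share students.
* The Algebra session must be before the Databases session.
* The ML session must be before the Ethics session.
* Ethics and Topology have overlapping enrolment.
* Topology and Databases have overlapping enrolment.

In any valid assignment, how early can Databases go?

Precedence pushes Databases to at least period 2.
Databases at period 2 is achievable: ML=period 1, Algebra=period 1, Ethics=period 3, Databases=period 2, Topology=period 4.

period 2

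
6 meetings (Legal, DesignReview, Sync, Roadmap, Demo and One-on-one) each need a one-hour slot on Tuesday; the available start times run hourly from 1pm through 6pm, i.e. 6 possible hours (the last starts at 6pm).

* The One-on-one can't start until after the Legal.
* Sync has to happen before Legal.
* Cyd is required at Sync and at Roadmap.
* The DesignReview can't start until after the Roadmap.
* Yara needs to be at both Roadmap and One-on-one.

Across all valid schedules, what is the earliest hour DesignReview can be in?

Precedence pushes DesignReview to at least 2pm.
DesignReview at 2pm is achievable: Roadmap=1pm; Sync=2pm; One-on-one=4pm; Demo=1pm; Legal=3pm; DesignReview=2pm.

2pm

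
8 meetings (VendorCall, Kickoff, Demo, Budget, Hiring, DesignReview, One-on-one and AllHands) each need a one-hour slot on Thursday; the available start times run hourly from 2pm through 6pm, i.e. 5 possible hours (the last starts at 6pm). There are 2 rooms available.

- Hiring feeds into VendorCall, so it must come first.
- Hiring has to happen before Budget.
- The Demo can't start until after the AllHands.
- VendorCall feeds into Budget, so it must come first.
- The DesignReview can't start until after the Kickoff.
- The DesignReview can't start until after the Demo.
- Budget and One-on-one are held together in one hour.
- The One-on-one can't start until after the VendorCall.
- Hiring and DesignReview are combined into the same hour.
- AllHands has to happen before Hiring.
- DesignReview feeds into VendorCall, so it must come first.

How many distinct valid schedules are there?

2

Enumerating: VendorCall in 5pm, AllHands in 2pm, One-on-one in 6pm, DesignReview in 4pm, Demo in 3pm, Hiring in 4pm, Budget in 6pm, Kickoff in 2pm | Demo -> 3pm; One-on-one -> 6pm; Hiring -> 4pm; AllHands -> 2pm; VendorCall -> 5pm; Budget -> 6pm; Kickoff -> 3pm; DesignReview -> 4pm.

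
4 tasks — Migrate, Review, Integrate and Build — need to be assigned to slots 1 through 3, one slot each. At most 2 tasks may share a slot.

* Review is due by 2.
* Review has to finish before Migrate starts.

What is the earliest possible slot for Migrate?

2

Precedence pushes Migrate to at least 2.
Migrate at 2 is achievable: Integrate=1; Review=1; Migrate=2; Build=2.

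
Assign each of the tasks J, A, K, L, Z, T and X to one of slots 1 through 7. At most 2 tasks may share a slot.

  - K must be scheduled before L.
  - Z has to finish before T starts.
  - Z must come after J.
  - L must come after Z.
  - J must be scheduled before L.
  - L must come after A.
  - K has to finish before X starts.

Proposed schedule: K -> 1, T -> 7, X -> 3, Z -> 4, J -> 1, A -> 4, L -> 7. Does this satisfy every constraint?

At most 2 tasks may share a slot — holds.
L must come after A — holds.
K must be scheduled before L — holds.
L must come after Z — holds.
Z has to finish before T starts — holds.
J must be scheduled before L — holds.
K has to finish before X starts — holds.
Z must come after J — holds.

Valid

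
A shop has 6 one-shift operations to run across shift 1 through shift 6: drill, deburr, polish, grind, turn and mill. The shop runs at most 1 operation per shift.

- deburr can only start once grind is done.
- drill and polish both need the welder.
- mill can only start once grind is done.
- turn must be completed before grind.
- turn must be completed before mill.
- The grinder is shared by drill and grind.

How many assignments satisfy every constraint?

60

Splitting on deburr: it can be shift 3 (6), shift 4 (14), shift 5 (20), shift 6 (20). Listing each branch's schedules as (drill, polish, grind, turn, mill) by shift number:
deburr=shift 3: (4,5,2,1,6) (4,6,2,1,5) (5,4,2,1,6) (5,6,2,1,4) (6,4,2,1,5) (6,5,2,1,4) — 6.
deburr=shift 4: (1,5,3,2,6) (1,6,3,2,5) (2,5,3,1,6) (2,6,3,1,5) (3,5,2,1,6) (3,6,2,1,5) (5,1,3,2,6) (5,2,3,1,6) (5,3,2,1,6) (5,6,2,1,3) (6,1,3,2,5) (6,2,3,1,5) (6,3,2,1,5) (6,5,2,1,3) — 14.
deburr=shift 5: (1,2,4,3,6) (1,3,4,2,6) (1,4,3,2,6) (1,6,3,2,4) (2,1,4,3,6) (2,3,4,1,6) (2,4,3,1,6) (2,6,3,1,4) (3,1,4,2,6) (3,2,4,1,6) (3,4,2,1,6) (3,6,2,1,4) (4,1,3,2,6) (4,2,3,1,6) (4,3,2,1,6) (4,6,2,1,3) (6,1,3,2,4) (6,2,3,1,4) (6,3,2,1,4) (6,4,2,1,3) — 20.
deburr=shift 6: (1,2,4,3,5) (1,3,4,2,5) (1,4,3,2,5) (1,5,3,2,4) (2,1,4,3,5) (2,3,4,1,5) (2,4,3,1,5) (2,5,3,1,4) (3,1,4,2,5) (3,2,4,1,5) (3,4,2,1,5) (3,5,2,1,4) (4,1,3,2,5) (4,2,3,1,5) (4,3,2,1,5) (4,5,2,1,3) (5,1,3,2,4) (5,2,3,1,4) (5,3,2,1,4) (5,4,2,1,3) — 20.
Summing: 6 + 14 + 20 + 20 = 60.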